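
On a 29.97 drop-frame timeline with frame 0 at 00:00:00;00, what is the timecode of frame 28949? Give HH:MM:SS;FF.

00:16:05;29

Each 10-minute DF block holds 10 × 60 × 30 − 9 × 2 = 17982 frames. 28949 ÷ 17982 → 1 full block, remainder 10967.
Within the partial block the first minute is 1800 frames and each further minute 1798, so 6 further minute boundaries passed. Total skipped labels = 18 × 1 + 2 × 6 = 30.
Non-drop label index = 28949 + 30 = 28979; at 30 labels/s that is 00:16:05:29, i.e. DF 00:16:05;29.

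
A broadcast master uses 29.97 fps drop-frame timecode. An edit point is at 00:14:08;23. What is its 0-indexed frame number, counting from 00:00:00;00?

25437

Complete 10-minute blocks: 1, each 17982 frames → 17982.
Remaining 4 whole minutes in the current block: 1800 + 3 × 1798 = 7194 frames.
Within the current minute: 8 × 30 + 23 − 2 = 261 (labels ;00/;01 skipped at this minute). Total = 17982 + 7194 + 261 = 25437.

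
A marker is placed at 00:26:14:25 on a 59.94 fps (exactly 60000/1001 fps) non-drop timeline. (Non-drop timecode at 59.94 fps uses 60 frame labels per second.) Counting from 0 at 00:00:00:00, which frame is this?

frame 94465

Total seconds to the label: (0 × 3600 + 26 × 60 + 14) = 1574.
Frame index = 1574 × 60 + 25 = 94465.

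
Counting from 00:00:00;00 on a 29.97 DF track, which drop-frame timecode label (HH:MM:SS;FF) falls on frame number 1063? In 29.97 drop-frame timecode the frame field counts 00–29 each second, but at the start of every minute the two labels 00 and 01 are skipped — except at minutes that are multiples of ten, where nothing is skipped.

Each 10-minute DF block holds 10 × 60 × 30 − 9 × 2 = 17982 frames. 1063 ÷ 17982 → 0 full blocks, remainder 1063.
Within the partial block the first minute is 1800 frames and each further minute 1798, so 0 further minute boundaries passed. Total skipped labels = 18 × 0 + 2 × 0 = 0.
Non-drop label index = 1063 + 0 = 1063; at 30 labels/s that is 00:00:35:13, i.e. DF 00:00:35;13.

00:00:35;13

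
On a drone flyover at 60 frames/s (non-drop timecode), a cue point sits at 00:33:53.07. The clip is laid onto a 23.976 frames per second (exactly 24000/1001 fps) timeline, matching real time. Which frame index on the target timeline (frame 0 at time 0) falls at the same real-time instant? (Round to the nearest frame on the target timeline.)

Source frame index: (0×3600 + 33×60 + 53) × 60 + 7 = 121987.
Real time: 121987 / (60) = 121987/60 s.
Target frame: (121987/60) × (24000/1001) = 48794800/1001 ≈ 48746.054 → 48746.

frame 48746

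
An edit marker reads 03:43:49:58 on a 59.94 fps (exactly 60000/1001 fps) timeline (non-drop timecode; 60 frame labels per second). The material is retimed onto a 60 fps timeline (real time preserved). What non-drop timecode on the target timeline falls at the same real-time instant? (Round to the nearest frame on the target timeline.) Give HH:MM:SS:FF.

03:44:03:24

Source frame index: (3×3600 + 43×60 + 49) × 60 + 58 = 805798.
Real time: 805798 / (60000/1001) = 403301899/30000 s.
Target frame: (403301899/30000) × (60) = 403301899/500 ≈ 806603.798 → 806604.
At 60 labels/s: frame 806604 → 03:44:03:24.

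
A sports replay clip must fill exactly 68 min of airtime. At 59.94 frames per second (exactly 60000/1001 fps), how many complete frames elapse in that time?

244555 frames

68 min = 4080 s.
Frames = 4080 × 60000/1001 = 244800000/1001 ≈ 244555.4446.
Complete frames: 244555.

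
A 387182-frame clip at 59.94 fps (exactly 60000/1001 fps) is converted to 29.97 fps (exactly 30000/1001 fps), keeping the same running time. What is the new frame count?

193591 frames

Target frames = source frames × (target rate / source rate) = 387182 × (30000/1001)/(60000/1001) = 387182 × 1/2 = 193591.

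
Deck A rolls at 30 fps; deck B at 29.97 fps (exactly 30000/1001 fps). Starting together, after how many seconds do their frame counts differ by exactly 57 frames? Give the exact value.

The gap grows by |30000/1001 − 30| = 30/1001 frames per second.
Time for a 57-frame gap: 57 ÷ (30/1001) = 1901.9 s.

1901.9 seconds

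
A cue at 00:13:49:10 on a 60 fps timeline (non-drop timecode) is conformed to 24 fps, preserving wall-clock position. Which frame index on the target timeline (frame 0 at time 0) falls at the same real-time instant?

frame 19900

Source frame index: (0×3600 + 13×60 + 49) × 60 + 10 = 49750.
Real time: 49750 / (60) = 4975/6 s.
Target frame: (4975/6) × (24) = 19900.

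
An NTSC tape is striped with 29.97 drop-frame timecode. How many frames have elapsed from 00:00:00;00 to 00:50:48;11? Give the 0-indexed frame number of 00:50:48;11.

91361

Complete 10-minute blocks: 5, each 17982 frames → 89910.
Remaining 0 whole minutes in the current block: 0 frames.
Within the current minute: 48 × 30 + 11 = 1451. Total = 89910 + 0 + 1451 = 91361.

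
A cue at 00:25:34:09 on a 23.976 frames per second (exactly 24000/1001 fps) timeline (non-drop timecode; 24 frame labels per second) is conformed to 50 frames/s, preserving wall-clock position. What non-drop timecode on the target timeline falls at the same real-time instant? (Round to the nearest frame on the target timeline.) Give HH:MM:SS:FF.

Source frame index: (0×3600 + 25×60 + 34) × 24 + 9 = 36825.
Real time: 36825 / (24000/1001) = 491491/320 s.
Target frame: (491491/320) × (50) = 2457455/32 ≈ 76795.469 → 76795.
At 50 labels/s: frame 76795 → 00:25:35:45.

00:25:35:45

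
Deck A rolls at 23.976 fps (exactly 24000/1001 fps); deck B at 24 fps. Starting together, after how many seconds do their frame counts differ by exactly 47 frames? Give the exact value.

The gap grows by |24 − 24000/1001| = 24/1001 frames per second.
Time for a 47-frame gap: 47 ÷ (24/1001) = 47047/24 s.

47047/24 seconds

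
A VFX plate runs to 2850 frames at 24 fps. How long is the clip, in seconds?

118.75 seconds

Running time = 2850 / (24) = 118.75 s.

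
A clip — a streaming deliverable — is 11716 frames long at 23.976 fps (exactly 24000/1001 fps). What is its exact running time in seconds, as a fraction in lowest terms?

Running time = 11716 ÷ (24000/1001) = 11716 × 1001/24000 = 2931929/6000 s.

2931929/6000 seconds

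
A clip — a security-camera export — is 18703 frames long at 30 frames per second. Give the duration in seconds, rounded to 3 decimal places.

Running time = 18703 × 1/30 = 18703/30 s ≈ 623.433 s.

623.433 seconds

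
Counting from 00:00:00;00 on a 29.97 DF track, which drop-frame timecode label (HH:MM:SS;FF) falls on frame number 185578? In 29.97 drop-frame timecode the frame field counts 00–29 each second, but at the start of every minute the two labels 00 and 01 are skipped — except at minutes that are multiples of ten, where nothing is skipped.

Ten DF minutes hold 17982 frames, so frame 185578 lies in block 10 (frames 179820–197801) with 5758 frames into that block.
The block's first minute is 1800 frames and the rest 1798 each; 5758 frames reaches minute 3, so 10 × 18 + 3 × 2 = 186 labels have been skipped so far.
Adding those back, label number 185578 + 186 = 185764 at 30 labels/s is 6192 s + 4 f = 1 h 43 min 12 s frame 4, i.e. 01:43:12;04.

01:43:12;04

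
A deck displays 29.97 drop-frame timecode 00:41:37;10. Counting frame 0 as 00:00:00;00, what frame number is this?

Complete 10-minute blocks: 4, each 17982 frames → 71928.
Remaining 1 whole minute in the current block: 1800 + 0 × 1798 = 1800 frames.
Within the current minute: 37 × 30 + 10 − 2 = 1118 (labels ;00/;01 skipped at this minute). Total = 71928 + 1800 + 1118 = 74846.

74846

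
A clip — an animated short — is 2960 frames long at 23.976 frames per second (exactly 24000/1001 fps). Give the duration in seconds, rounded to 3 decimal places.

123.457 seconds

Running time = 2960 × 1001/24000 = 37037/300 s ≈ 123.457 s.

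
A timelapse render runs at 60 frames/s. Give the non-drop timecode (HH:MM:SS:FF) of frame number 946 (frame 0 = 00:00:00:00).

00:00:15:46

946 ÷ 60 = 15 full seconds, remainder 46 frames.
15 s = 0 h 0 min 15 s.
Timecode: 00:00:15:46.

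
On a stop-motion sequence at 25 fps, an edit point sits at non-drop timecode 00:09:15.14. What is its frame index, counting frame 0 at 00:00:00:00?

Total seconds to the label: (0 × 3600 + 9 × 60 + 15) = 555.
Frame index = 555 × 25 + 14 = 13889.

frame 13889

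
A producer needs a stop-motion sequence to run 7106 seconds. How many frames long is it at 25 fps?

177650 frames

Frames = 7106 × 25 = 177650.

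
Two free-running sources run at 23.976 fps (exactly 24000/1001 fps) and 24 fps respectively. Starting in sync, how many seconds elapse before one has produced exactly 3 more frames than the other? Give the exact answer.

The gap grows by |24 − 24000/1001| = 24/1001 frames per second.
Time for a 3-frame gap: 3 ÷ (24/1001) = 125.125 s.

125.125 seconds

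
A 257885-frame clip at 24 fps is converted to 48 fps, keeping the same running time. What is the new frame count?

515770 frames

Frames at target rate = 257885 × (48) / (24) = 515770.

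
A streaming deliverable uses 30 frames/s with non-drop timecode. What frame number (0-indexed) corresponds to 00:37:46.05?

67985

Total seconds to the label: (0 × 3600 + 37 × 60 + 46) = 2266.
Frame index = 2266 × 30 + 5 = 67985.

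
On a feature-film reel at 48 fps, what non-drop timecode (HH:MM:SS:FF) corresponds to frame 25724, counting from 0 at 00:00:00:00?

00:08:55:44

25724 ÷ 48 = 535 full seconds, remainder 44 frames.
535 s = 0 h 8 min 55 s.
Timecode: 00:08:55:44.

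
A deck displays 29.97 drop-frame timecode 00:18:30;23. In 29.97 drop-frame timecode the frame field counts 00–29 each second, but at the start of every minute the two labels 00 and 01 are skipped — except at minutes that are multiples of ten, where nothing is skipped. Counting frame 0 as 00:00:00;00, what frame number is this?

33289

As if non-drop at 30 labels/s: (0 × 3600 + 18 × 60 + 30) × 30 + 23 = 33323.
Minute boundaries passed: 18; those not divisible by 10: 18 − 1 = 17; dropped labels = 2 × 17 = 34.
Actual frame index = 33323 − 34 = 33289.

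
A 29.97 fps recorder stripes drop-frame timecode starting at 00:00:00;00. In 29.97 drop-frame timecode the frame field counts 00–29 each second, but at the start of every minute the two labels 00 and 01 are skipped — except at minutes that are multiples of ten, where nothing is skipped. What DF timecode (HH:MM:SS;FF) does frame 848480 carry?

Each 10-minute DF block holds 10 × 60 × 30 − 9 × 2 = 17982 frames. 848480 ÷ 17982 → 47 full blocks, remainder 3326.
Within the partial block the first minute is 1800 frames and each further minute 1798, so 1 further minute boundary passed. Total skipped labels = 18 × 47 + 2 × 1 = 848.
Non-drop label index = 848480 + 848 = 849328; at 30 labels/s that is 07:51:50:28, i.e. DF 07:51:50;28.

07:51:50;28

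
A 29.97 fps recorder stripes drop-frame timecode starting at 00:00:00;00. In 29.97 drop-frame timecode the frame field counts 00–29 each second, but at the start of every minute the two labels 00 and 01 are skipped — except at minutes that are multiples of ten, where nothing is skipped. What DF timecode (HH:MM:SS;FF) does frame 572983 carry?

Each 10-minute DF block holds 10 × 60 × 30 − 9 × 2 = 17982 frames. 572983 ÷ 17982 → 31 full blocks, remainder 15541.
Within the partial block the first minute is 1800 frames and each further minute 1798, so 8 further minute boundaries passed. Total skipped labels = 18 × 31 + 2 × 8 = 574.
Non-drop label index = 572983 + 574 = 573557; at 30 labels/s that is 05:18:38:17, i.e. DF 05:18:38;17.

05:18:38;17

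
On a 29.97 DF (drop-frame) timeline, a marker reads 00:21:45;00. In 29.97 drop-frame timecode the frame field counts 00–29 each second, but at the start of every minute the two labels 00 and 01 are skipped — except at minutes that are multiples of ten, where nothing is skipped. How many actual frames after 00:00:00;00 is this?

39112

As if non-drop at 30 labels/s: (0 × 3600 + 21 × 60 + 45) × 30 + 0 = 39150.
Minute boundaries passed: 21; those not divisible by 10: 21 − 2 = 19; dropped labels = 2 × 19 = 38.
Actual frame index = 39150 − 38 = 39112.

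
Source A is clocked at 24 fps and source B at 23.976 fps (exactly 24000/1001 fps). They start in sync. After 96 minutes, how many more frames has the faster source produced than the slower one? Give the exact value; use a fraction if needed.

138240/1001 frames

96 min = 5760 s.
A emits 24 × 5760 = 138240 frames; B emits 24000/1001 × 5760 = 138240000/1001.
Difference = 138240/1001 frames (≈ 138.1019); B is behind A.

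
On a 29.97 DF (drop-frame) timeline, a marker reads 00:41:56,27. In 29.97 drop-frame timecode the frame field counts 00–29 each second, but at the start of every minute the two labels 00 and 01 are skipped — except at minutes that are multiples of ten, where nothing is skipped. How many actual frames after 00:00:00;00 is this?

Complete 10-minute blocks: 4, each 17982 frames → 71928.
Remaining 1 whole minute in the current block: 1800 + 0 × 1798 = 1800 frames.
Within the current minute: 56 × 30 + 27 − 2 = 1705 (labels ;00/;01 skipped at this minute). Total = 71928 + 1800 + 1705 = 75433.

75433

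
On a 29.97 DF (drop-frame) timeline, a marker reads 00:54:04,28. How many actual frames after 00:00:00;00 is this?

97250

Complete 10-minute blocks: 5, each 17982 frames → 89910.
Remaining 4 whole minutes in the current block: 1800 + 3 × 1798 = 7194 frames.
Within the current minute: 4 × 30 + 28 − 2 = 146 (labels ;00/;01 skipped at this minute). Total = 89910 + 7194 + 146 = 97250.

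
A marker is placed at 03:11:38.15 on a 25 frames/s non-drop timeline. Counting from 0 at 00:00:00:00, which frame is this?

Total seconds to the label: (3 × 3600 + 11 × 60 + 38) = 11498.
Frame index = 11498 × 25 + 15 = 287465.

287465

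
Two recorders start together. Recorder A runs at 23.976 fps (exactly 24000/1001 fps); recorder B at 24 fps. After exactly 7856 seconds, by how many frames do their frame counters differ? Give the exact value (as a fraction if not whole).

A emits 24000/1001 × 7856 = 188544000/1001 frames; B emits 24 × 7856 = 188544.
Difference = 188544/1001 frames (≈ 188.3556); B is ahead of A.

188544/1001 frames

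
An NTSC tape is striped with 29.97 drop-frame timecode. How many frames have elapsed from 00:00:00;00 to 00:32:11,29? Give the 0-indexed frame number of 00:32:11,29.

Complete 10-minute blocks: 3, each 17982 frames → 53946.
Remaining 2 whole minutes in the current block: 1800 + 1 × 1798 = 3598 frames.
Within the current minute: 11 × 30 + 29 − 2 = 357 (labels ;00/;01 skipped at this minute). Total = 53946 + 3598 + 357 = 57901.

57901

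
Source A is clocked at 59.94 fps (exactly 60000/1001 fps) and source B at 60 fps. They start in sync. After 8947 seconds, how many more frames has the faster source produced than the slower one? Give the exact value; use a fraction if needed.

536820/1001 frames

A emits 60000/1001 × 8947 = 536820000/1001 frames; B emits 60 × 8947 = 536820.
Difference = 536820/1001 frames (≈ 536.2837); B is ahead of A.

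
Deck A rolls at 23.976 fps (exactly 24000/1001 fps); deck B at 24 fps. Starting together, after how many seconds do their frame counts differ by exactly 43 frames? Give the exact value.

43043/24 seconds

The gap grows by |24 − 24000/1001| = 24/1001 frames per second.
Time for a 43-frame gap: 43 ÷ (24/1001) = 43043/24 s.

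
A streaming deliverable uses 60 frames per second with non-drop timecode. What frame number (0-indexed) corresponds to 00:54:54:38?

frame 197678

Total seconds to the label: (0 × 3600 + 54 × 60 + 54) = 3294.
Frame index = 3294 × 60 + 38 = 197678.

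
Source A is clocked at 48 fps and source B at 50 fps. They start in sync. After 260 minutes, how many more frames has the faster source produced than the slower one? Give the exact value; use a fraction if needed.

31200 frames

260 min = 15600 s.
A emits 48 × 15600 = 748800 frames; B emits 50 × 15600 = 780000.
Difference = 31200 frames; B is ahead of A.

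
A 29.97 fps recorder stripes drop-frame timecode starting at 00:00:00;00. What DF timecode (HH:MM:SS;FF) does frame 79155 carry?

Ten DF minutes hold 17982 frames, so frame 79155 lies in block 4 (frames 71928–89909) with 7227 frames into that block.
The block's first minute is 1800 frames and the rest 1798 each; 7227 frames reaches minute 4, so 4 × 18 + 4 × 2 = 80 labels have been skipped so far.
Adding those back, label number 79155 + 80 = 79235 at 30 labels/s is 2641 s + 5 f = 0 h 44 min 1 s frame 5, i.e. 00:44:01;05.

00:44:01;05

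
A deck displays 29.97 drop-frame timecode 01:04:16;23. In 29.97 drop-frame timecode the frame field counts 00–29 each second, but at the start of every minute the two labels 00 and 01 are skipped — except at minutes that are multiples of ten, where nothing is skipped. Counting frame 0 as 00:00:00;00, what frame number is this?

Complete 10-minute blocks: 6, each 17982 frames → 107892.
Remaining 4 whole minutes in the current block: 1800 + 3 × 1798 = 7194 frames.
Within the current minute: 16 × 30 + 23 − 2 = 501 (labels ;00/;01 skipped at this minute). Total = 107892 + 7194 + 501 = 115587.

115587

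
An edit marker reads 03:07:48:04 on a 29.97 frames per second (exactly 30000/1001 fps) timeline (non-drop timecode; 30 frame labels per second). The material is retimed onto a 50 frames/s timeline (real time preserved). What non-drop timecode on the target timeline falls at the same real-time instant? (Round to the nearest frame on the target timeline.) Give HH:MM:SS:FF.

Source frame index: (3×3600 + 7×60 + 48) × 30 + 4 = 338044.
Real time: 338044 / (30000/1001) = 84595511/7500 s.
Target frame: (84595511/7500) × (50) = 84595511/150 ≈ 563970.073 → 563970.
At 50 labels/s: frame 563970 → 03:07:59:20.

03:07:59:20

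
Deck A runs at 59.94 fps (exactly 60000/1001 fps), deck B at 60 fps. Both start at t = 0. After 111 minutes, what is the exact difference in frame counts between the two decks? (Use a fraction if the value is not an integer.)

111 min = 6660 s.
A emits 60000/1001 × 6660 = 399600000/1001 frames; B emits 60 × 6660 = 399600.
Difference = 399600/1001 frames (≈ 399.2008); B is ahead of A.

399600/1001 frames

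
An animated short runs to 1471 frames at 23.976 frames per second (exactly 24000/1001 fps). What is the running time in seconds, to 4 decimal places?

61.3530 seconds

Running time = 1471 × 1001/24000 = 1472471/24000 s ≈ 61.3530 s.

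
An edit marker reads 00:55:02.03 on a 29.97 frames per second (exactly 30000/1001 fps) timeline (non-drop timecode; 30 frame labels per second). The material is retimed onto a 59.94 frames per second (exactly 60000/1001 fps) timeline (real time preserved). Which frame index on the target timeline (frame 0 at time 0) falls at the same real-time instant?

frame 198126

Source frame index: (0×3600 + 55×60 + 2) × 30 + 3 = 99063.
Real time: 99063 / (30000/1001) = 33054021/10000 s.
Target frame: (33054021/10000) × (60000/1001) = 198126.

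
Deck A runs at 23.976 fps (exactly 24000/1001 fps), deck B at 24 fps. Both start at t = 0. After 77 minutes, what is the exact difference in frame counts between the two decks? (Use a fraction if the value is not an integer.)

1440/13 frames

77 min = 4620 s.
A emits 24000/1001 × 4620 = 1440000/13 frames; B emits 24 × 4620 = 110880.
Difference = 1440/13 frames (≈ 110.7692); B is ahead of A.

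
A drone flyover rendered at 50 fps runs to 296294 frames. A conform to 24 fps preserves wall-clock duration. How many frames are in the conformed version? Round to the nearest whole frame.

142221 frames

Frames at target rate = 296294 × (24) / (50) = 3555528/25 ≈ 142221.120.
Nearest whole frame: 142221.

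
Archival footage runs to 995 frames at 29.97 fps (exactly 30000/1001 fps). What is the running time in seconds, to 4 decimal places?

33.1998 seconds

Running time = 995 × 1001/30000 = 199199/6000 s ≈ 33.1998 s.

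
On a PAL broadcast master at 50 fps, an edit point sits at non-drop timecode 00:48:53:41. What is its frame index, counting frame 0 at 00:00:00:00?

146691

Total seconds to the label: (0 × 3600 + 48 × 60 + 53) = 2933.
Frame index = 2933 × 50 + 41 = 146691.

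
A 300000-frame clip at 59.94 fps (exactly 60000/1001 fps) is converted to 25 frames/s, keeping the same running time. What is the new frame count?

125125 frames

Target frames = source frames × (target rate / source rate) = 300000 × (25)/(60000/1001) = 300000 × 1001/2400 = 125125.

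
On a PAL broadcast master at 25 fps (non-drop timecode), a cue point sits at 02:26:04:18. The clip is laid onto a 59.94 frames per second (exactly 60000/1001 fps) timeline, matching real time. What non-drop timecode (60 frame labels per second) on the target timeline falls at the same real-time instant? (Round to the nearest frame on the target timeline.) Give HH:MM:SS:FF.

Source frame index: (2×3600 + 26×60 + 4) × 25 + 18 = 219118.
Real time: 219118 / (25) = 219118/25 s.
Target frame: (219118/25) × (60000/1001) = 525883200/1001 ≈ 525357.842 → 525358.
At 60 labels/s: frame 525358 → 02:25:55:58.

02:25:55:58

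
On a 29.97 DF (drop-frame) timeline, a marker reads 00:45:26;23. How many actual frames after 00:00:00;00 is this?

Complete 10-minute blocks: 4, each 17982 frames → 71928.
Remaining 5 whole minutes in the current block: 1800 + 4 × 1798 = 8992 frames.
Within the current minute: 26 × 30 + 23 − 2 = 801 (labels ;00/;01 skipped at this minute). Total = 71928 + 8992 + 801 = 81721.

81721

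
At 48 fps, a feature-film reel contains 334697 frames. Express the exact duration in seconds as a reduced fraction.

Running time = 334697 ÷ (48) = 334697 × 1/48 = 334697/48 s.

334697/48 seconds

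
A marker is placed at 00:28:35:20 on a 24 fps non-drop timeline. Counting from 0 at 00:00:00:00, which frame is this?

frame 41180

Total seconds to the label: (0 × 3600 + 28 × 60 + 35) = 1715.
Frame index = 1715 × 24 + 20 = 41180.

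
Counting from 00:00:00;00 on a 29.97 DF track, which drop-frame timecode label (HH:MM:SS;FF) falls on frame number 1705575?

15:48:29;13

Ten DF minutes hold 17982 frames, so frame 1705575 lies in block 94 (frames 1690308–1708289) with 15267 frames into that block.
The block's first minute is 1800 frames and the rest 1798 each; 15267 frames reaches minute 8, so 94 × 18 + 8 × 2 = 1708 labels have been skipped so far.
Adding those back, label number 1705575 + 1708 = 1707283 at 30 labels/s is 56909 s + 13 f = 15 h 48 min 29 s frame 13, i.e. 15:48:29;13.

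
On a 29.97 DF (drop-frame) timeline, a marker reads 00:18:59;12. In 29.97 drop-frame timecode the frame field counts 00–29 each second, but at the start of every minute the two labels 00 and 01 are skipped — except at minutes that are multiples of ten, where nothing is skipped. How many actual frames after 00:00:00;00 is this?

As if non-drop at 30 labels/s: (0 × 3600 + 18 × 60 + 59) × 30 + 12 = 34182.
Minute boundaries passed: 18; those not divisible by 10: 18 − 1 = 17; dropped labels = 2 × 17 = 34.
Actual frame index = 34182 − 34 = 34148.

34148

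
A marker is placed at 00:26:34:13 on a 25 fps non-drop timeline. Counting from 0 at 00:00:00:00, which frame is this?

Total seconds to the label: (0 × 3600 + 26 × 60 + 34) = 1594.
Frame index = 1594 × 25 + 13 = 39863.

39863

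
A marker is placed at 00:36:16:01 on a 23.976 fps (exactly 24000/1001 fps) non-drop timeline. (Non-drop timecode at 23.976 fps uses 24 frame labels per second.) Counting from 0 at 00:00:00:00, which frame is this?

Total seconds to the label: (0 × 3600 + 36 × 60 + 16) = 2176.
Frame index = 2176 × 24 + 1 = 52225.

52225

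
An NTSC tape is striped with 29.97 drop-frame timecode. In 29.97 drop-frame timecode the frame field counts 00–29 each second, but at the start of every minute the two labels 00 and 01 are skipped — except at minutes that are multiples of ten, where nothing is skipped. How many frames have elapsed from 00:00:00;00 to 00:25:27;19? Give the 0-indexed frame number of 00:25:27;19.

As if non-drop at 30 labels/s: (0 × 3600 + 25 × 60 + 27) × 30 + 19 = 45829.
Minute boundaries passed: 25; those not divisible by 10: 25 − 2 = 23; dropped labels = 2 × 23 = 46.
Actual frame index = 45829 − 46 = 45783.

45783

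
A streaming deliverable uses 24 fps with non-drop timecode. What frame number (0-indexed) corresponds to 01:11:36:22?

103126

Total seconds to the label: (1 × 3600 + 11 × 60 + 36) = 4296.
Frame index = 4296 × 24 + 22 = 103126.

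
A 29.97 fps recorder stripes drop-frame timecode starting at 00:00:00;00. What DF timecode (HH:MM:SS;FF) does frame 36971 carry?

00:20:33;17

Each 10-minute DF block holds 10 × 60 × 30 − 9 × 2 = 17982 frames. 36971 ÷ 17982 → 2 full blocks, remainder 1007.
Within the partial block the first minute is 1800 frames and each further minute 1798, so 0 further minute boundaries passed. Total skipped labels = 18 × 2 + 2 × 0 = 36.
Non-drop label index = 36971 + 36 = 37007; at 30 labels/s that is 00:20:33:17, i.e. DF 00:20:33;17.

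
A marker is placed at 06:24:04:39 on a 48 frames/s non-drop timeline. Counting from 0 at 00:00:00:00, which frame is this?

frame 1106151

Total seconds to the label: (6 × 3600 + 24 × 60 + 4) = 23044.
Frame index = 23044 × 48 + 39 = 1106151.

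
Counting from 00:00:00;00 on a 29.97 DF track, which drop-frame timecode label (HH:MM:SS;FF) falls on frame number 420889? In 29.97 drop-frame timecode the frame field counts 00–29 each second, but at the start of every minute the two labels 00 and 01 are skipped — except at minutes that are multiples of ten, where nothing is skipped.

03:54:03;21

Ten DF minutes hold 17982 frames, so frame 420889 lies in block 23 (frames 413586–431567) with 7303 frames into that block.
The block's first minute is 1800 frames and the rest 1798 each; 7303 frames reaches minute 4, so 23 × 18 + 4 × 2 = 422 labels have been skipped so far.
Adding those back, label number 420889 + 422 = 421311 at 30 labels/s is 14043 s + 21 f = 3 h 54 min 3 s frame 21, i.e. 03:54:03;21.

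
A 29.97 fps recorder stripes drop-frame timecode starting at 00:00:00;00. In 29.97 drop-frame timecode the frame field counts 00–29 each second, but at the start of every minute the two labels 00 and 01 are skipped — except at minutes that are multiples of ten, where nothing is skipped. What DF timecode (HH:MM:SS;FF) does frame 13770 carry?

Each 10-minute DF block holds 10 × 60 × 30 − 9 × 2 = 17982 frames. 13770 ÷ 17982 → 0 full blocks, remainder 13770.
Within the partial block the first minute is 1800 frames and each further minute 1798, so 7 further minute boundaries passed. Total skipped labels = 18 × 0 + 2 × 7 = 14.
Non-drop label index = 13770 + 14 = 13784; at 30 labels/s that is 00:07:39:14, i.e. DF 00:07:39;14.

00:07:39;14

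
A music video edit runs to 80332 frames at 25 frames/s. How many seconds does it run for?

3213.28 seconds

Running time = 80332 / (25) = 3213.28 s.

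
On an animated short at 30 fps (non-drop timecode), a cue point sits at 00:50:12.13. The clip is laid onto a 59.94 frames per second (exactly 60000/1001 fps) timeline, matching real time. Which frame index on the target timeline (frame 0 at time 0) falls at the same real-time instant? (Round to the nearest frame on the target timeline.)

Source frame index: (0×3600 + 50×60 + 12) × 30 + 13 = 90373.
Real time: 90373 / (30) = 90373/30 s.
Target frame: (90373/30) × (60000/1001) = 180746000/1001 ≈ 180565.435 → 180565.

frame 180565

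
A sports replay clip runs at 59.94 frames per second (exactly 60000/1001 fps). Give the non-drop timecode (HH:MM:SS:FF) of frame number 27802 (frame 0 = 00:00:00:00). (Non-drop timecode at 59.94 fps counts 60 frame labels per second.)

00:07:43:22

27802 ÷ 60 = 463 full seconds, remainder 22 frames.
463 s = 0 h 7 min 43 s.
Timecode: 00:07:43:22.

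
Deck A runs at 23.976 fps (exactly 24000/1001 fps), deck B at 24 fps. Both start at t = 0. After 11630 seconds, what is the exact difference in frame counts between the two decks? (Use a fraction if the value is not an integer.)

279120/1001 frames

A emits 24000/1001 × 11630 = 279120000/1001 frames; B emits 24 × 11630 = 279120.
Difference = 279120/1001 frames (≈ 278.8412); B is ahead of A.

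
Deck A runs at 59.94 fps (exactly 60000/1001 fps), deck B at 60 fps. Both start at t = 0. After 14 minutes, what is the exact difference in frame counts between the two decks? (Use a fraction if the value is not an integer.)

7200/143 frames

14 min = 840 s.
A emits 60000/1001 × 840 = 7200000/143 frames; B emits 60 × 840 = 50400.
Difference = 7200/143 frames (≈ 50.3497); B is ahead of A.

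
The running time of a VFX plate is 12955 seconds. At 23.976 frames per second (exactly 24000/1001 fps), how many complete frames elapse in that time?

Frames = 12955 × 24000/1001 = 310920000/1001 ≈ 310609.3906.
Complete frames: 310609.

310609 frames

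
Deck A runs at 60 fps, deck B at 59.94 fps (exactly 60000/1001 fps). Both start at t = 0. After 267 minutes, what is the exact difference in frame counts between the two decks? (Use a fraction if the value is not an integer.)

961200/1001 frames

267 min = 16020 s.
A emits 60 × 16020 = 961200 frames; B emits 60000/1001 × 16020 = 961200000/1001.
Difference = 961200/1001 frames (≈ 960.2398); B is behind A.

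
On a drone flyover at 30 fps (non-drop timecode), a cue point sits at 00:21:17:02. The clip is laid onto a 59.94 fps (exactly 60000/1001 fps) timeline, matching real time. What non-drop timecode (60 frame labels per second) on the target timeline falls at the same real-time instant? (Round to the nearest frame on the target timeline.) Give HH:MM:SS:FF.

Source frame index: (0×3600 + 21×60 + 17) × 30 + 2 = 38312.
Real time: 38312 / (30) = 19156/15 s.
Target frame: (19156/15) × (60000/1001) = 76624000/1001 ≈ 76547.453 → 76547.
At 60 labels/s: frame 76547 → 00:21:15:47.

00:21:15:47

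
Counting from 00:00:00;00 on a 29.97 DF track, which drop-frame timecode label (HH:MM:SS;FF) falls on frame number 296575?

02:44:55;21

Each 10-minute DF block holds 10 × 60 × 30 − 9 × 2 = 17982 frames. 296575 ÷ 17982 → 16 full blocks, remainder 8863.
Within the partial block the first minute is 1800 frames and each further minute 1798, so 4 further minute boundaries passed. Total skipped labels = 18 × 16 + 2 × 4 = 296.
Non-drop label index = 296575 + 296 = 296871; at 30 labels/s that is 02:44:55:21, i.e. DF 02:44:55;21.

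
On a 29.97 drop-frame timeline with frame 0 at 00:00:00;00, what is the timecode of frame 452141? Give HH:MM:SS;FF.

Each 10-minute DF block holds 10 × 60 × 30 − 9 × 2 = 17982 frames. 452141 ÷ 17982 → 25 full blocks, remainder 2591.
Within the partial block the first minute is 1800 frames and each further minute 1798, so 1 further minute boundary passed. Total skipped labels = 18 × 25 + 2 × 1 = 452.
Non-drop label index = 452141 + 452 = 452593; at 30 labels/s that is 04:11:26:13, i.e. DF 04:11:26;13.

04:11:26;13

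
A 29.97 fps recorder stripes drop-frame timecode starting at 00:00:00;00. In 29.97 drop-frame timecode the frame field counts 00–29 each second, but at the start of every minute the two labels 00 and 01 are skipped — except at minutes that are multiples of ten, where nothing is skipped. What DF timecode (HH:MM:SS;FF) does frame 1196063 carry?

Each 10-minute DF block holds 10 × 60 × 30 − 9 × 2 = 17982 frames. 1196063 ÷ 17982 → 66 full blocks, remainder 9251.
Within the partial block the first minute is 1800 frames and each further minute 1798, so 5 further minute boundaries passed. Total skipped labels = 18 × 66 + 2 × 5 = 1198.
Non-drop label index = 1196063 + 1198 = 1197261; at 30 labels/s that is 11:05:08:21, i.e. DF 11:05:08;21.

11:05:08;21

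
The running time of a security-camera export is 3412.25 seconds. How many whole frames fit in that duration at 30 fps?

102367 frames

Frames = 3412.25 × 30 = 204735/2 ≈ 102367.5000.
Complete frames: 102367.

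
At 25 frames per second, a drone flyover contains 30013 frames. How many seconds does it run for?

1200.52 seconds

Running time = 30013 / (25) = 1200.52 s.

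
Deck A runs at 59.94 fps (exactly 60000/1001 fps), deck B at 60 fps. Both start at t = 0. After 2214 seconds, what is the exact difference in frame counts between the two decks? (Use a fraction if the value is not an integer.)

132840/1001 frames

A emits 60000/1001 × 2214 = 132840000/1001 frames; B emits 60 × 2214 = 132840.
Difference = 132840/1001 frames (≈ 132.7073); B is ahead of A.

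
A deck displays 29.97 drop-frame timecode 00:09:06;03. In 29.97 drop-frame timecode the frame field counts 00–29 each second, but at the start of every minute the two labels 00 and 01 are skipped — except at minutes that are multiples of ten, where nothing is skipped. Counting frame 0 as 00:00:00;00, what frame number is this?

16365

Complete 10-minute blocks: 0, each 17982 frames → 0.
Remaining 9 whole minutes in the current block: 1800 + 8 × 1798 = 16184 frames.
Within the current minute: 6 × 30 + 3 − 2 = 181 (labels ;00/;01 skipped at this minute). Total = 0 + 16184 + 181 = 16365.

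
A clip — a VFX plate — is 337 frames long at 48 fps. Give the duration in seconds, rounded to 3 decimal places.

Running time = 337 × 1/48 = 337/48 s ≈ 7.021 s.

7.021 seconds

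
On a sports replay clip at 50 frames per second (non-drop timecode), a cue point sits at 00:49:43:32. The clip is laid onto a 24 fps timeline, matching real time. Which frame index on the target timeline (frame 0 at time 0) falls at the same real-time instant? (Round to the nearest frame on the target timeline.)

frame 71607

Source frame index: (0×3600 + 49×60 + 43) × 50 + 32 = 149182.
Real time: 149182 / (50) = 74591/25 s.
Target frame: (74591/25) × (24) = 1790184/25 ≈ 71607.360 → 71607.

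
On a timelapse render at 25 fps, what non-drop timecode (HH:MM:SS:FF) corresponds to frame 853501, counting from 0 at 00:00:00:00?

853501 ÷ 25 = 34140 full seconds, remainder 1 frame.
34140 s = 9 h 29 min 0 s.
Timecode: 09:29:00:01.

09:29:00:01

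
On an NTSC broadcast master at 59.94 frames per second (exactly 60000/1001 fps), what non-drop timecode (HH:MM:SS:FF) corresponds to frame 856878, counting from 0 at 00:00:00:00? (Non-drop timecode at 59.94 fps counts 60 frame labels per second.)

03:58:01:18

856878 ÷ 60 = 14281 full seconds, remainder 18 frames.
14281 s = 3 h 58 min 1 s.
Timecode: 03:58:01:18.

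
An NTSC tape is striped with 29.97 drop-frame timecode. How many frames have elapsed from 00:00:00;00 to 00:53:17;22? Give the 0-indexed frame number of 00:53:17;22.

95836

As if non-drop at 30 labels/s: (0 × 3600 + 53 × 60 + 17) × 30 + 22 = 95932.
Minute boundaries passed: 53; those not divisible by 10: 53 − 5 = 48; dropped labels = 2 × 48 = 96.
Actual frame index = 95932 − 96 = 95836.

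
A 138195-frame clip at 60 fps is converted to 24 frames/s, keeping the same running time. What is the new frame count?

55278 frames

Frames at target rate = 138195 × (24) / (60) = 55278.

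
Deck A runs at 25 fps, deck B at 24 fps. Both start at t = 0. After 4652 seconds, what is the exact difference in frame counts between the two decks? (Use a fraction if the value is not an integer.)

4652 frames

A emits 25 × 4652 = 116300 frames; B emits 24 × 4652 = 111648.
Difference = 4652 frames; B is behind A.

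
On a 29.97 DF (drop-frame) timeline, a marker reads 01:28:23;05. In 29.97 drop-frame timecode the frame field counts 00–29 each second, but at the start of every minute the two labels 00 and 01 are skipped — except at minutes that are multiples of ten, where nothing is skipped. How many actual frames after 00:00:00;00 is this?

158935

Complete 10-minute blocks: 8, each 17982 frames → 143856.
Remaining 8 whole minutes in the current block: 1800 + 7 × 1798 = 14386 frames.
Within the current minute: 23 × 30 + 5 − 2 = 693 (labels ;00/;01 skipped at this minute). Total = 143856 + 14386 + 693 = 158935.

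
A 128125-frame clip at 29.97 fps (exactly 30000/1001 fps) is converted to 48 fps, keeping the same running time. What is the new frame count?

205205 frames

Target frames = source frames × (target rate / source rate) = 128125 × (48)/(30000/1001) = 128125 × 1001/625 = 205205.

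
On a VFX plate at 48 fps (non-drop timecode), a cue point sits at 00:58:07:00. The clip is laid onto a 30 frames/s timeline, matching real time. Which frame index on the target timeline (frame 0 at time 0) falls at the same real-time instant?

frame 104610

Source frame index: (0×3600 + 58×60 + 7) × 48 + 0 = 167376.
Real time: 167376 / (48) = 3487 s.
Target frame: (3487) × (30) = 104610.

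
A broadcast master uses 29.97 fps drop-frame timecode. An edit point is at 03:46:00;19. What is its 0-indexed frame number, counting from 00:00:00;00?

406411

Complete 10-minute blocks: 22, each 17982 frames → 395604.
Remaining 6 whole minutes in the current block: 1800 + 5 × 1798 = 10790 frames.
Within the current minute: 0 × 30 + 19 − 2 = 17 (labels ;00/;01 skipped at this minute). Total = 395604 + 10790 + 17 = 406411.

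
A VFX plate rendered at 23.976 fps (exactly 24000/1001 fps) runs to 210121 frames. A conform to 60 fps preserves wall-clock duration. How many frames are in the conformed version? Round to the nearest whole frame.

525828 frames

Frames at target rate = 210121 × (60) / (24000/1001) = 210331121/400 ≈ 525827.802.
Nearest whole frame: 525828.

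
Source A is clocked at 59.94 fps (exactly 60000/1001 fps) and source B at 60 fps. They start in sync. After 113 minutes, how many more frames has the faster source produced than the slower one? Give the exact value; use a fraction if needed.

113 min = 6780 s.
A emits 60000/1001 × 6780 = 406800000/1001 frames; B emits 60 × 6780 = 406800.
Difference = 406800/1001 frames (≈ 406.3936); B is ahead of A.

406800/1001 frames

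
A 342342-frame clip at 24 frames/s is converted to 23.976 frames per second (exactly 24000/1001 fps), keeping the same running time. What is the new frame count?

Target frames = source frames × (target rate / source rate) = 342342 × (24000/1001)/(24) = 342342 × 1000/1001 = 342000.

342000 frames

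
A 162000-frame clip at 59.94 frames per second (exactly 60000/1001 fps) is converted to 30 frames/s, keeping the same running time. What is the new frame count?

81081 frames

Target frames = source frames × (target rate / source rate) = 162000 × (30)/(60000/1001) = 162000 × 1001/2000 = 81081.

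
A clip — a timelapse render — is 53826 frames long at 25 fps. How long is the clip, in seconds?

Running time = 53826 / (25) = 2153.04 s.

2153.04 seconds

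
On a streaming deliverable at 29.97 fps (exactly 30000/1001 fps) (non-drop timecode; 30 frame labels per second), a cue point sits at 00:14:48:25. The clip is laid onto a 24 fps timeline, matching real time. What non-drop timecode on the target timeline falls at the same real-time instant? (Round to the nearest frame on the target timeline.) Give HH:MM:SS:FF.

Source frame index: (0×3600 + 14×60 + 48) × 30 + 25 = 26665.
Real time: 26665 / (30000/1001) = 5338333/6000 s.
Target frame: (5338333/6000) × (24) = 5338333/250 ≈ 21353.332 → 21353.
At 24 labels/s: frame 21353 → 00:14:49:17.

00:14:49:17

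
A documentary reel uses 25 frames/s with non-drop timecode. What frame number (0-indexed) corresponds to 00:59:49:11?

frame 89736

Total seconds to the label: (0 × 3600 + 59 × 60 + 49) = 3589.
Frame index = 3589 × 25 + 11 = 89736.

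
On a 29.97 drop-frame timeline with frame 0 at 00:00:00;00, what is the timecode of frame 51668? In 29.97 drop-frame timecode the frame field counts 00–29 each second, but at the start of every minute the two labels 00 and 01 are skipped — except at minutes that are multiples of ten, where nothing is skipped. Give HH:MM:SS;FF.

00:28:44;00

Each 10-minute DF block holds 10 × 60 × 30 − 9 × 2 = 17982 frames. 51668 ÷ 17982 → 2 full blocks, remainder 15704.
Within the partial block the first minute is 1800 frames and each further minute 1798, so 8 further minute boundaries passed. Total skipped labels = 18 × 2 + 2 × 8 = 52.
Non-drop label index = 51668 + 52 = 51720; at 30 labels/s that is 00:28:44:00, i.e. DF 00:28:44;00.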